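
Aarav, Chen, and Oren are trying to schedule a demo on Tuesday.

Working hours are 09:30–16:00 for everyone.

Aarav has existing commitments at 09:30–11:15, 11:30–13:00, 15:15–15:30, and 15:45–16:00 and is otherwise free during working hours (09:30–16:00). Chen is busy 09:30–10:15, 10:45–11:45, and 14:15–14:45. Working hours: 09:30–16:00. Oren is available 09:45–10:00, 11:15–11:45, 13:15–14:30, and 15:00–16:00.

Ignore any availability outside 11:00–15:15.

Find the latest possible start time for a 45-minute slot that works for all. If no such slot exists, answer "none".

13:30

Aarav free within 09:30–16:00: 11:15–11:30, 13:00–15:15, 15:30–15:45.
Chen free within 09:30–16:00: 10:15–10:45, 11:45–14:15, 14:45–16:00.
Aarav ∩ Chen: 13:00–14:15, 14:45–15:15, 15:30–15:45.
Aarav ∩ Chen ∩ Oren: 13:15–14:15, 15:00–15:15, 15:30–15:45.
Restricted to 11:00–15:15: 13:15–14:15, 15:00–15:15.
Windows ≥ 45 min: 13:15–14:15.
Latest start in the last window 13:15–14:15 is 14:15 − 45 min = 13:30.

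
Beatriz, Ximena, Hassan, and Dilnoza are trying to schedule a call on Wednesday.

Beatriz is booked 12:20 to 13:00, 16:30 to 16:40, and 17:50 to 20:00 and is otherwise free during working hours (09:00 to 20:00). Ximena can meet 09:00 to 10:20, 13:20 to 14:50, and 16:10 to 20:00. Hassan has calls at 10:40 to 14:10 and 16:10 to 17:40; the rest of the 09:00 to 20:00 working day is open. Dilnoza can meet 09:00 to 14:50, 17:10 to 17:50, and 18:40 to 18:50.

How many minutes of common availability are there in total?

130 minutes

Beatriz free within 09:00–20:00: 09:00–12:20, 13:00–16:30, 16:40–17:50.
Hassan free within 09:00–20:00: 09:00–10:40, 14:10–16:10, 17:40–20:00.
Beatriz ∩ Ximena: 09:00–10:20, 13:20–14:50, 16:10–16:30, 16:40–17:50.
Beatriz ∩ Ximena ∩ Hassan: 09:00–10:20, 14:10–14:50, 17:40–17:50.
Beatriz ∩ Ximena ∩ Hassan ∩ Dilnoza: 09:00–10:20, 14:10–14:50, 17:40–17:50.
Total common minutes: 80 + 40 + 10 = 130.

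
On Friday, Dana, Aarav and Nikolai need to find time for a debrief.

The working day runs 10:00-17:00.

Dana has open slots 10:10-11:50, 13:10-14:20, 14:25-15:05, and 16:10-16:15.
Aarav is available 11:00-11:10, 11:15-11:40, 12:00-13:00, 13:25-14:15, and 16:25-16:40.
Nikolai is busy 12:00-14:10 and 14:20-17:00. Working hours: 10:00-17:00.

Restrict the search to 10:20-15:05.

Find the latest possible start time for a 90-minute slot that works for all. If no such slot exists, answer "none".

none

Nikolai free within 10:00–17:00: 10:00–12:00, 14:10–14:20.
Dana ∩ Aarav: 11:00–11:10, 11:15–11:40, 13:25–14:15.
Dana ∩ Aarav ∩ Nikolai: 11:00–11:10, 11:15–11:40, 14:10–14:15.
Restricted to 10:20–15:05: 11:00–11:10, 11:15–11:40, 14:10–14:15.
Windows ≥ 90 min: (none).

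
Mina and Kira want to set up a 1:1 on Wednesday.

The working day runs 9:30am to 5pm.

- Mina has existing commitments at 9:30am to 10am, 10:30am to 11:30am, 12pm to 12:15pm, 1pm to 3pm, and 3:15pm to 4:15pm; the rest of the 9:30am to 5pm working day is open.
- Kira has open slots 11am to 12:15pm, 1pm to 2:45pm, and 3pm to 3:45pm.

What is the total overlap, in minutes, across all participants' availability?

45 minutes

Mina free within 09:30–17:00: 10:00–10:30, 11:30–12:00, 12:15–13:00, 15:00–15:15, 16:15–17:00.
Mina ∩ Kira: 11:30–12:00, 15:00–15:15.
Total common minutes: 30 + 15 = 45.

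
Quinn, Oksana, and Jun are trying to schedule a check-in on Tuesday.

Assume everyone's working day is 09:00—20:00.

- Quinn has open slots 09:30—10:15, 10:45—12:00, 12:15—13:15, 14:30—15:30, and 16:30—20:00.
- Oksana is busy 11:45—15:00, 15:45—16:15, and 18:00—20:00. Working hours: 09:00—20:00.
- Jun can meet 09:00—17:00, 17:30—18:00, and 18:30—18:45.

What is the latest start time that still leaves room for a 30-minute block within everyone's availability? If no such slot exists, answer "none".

Oksana free within 09:00–20:00: 09:00–11:45, 15:00–15:45, 16:15–18:00.
Quinn ∩ Oksana: 09:30–10:15, 10:45–11:45, 15:00–15:30, 16:30–18:00.
Quinn ∩ Oksana ∩ Jun: 09:30–10:15, 10:45–11:45, 15:00–15:30, 16:30–17:00, 17:30–18:00.
Windows ≥ 30 min: 09:30–10:15, 10:45–11:45, 15:00–15:30, 16:30–17:00, 17:30–18:00.
Latest start in the last window 17:30–18:00 is 18:00 − 30 min = 17:30.

17:30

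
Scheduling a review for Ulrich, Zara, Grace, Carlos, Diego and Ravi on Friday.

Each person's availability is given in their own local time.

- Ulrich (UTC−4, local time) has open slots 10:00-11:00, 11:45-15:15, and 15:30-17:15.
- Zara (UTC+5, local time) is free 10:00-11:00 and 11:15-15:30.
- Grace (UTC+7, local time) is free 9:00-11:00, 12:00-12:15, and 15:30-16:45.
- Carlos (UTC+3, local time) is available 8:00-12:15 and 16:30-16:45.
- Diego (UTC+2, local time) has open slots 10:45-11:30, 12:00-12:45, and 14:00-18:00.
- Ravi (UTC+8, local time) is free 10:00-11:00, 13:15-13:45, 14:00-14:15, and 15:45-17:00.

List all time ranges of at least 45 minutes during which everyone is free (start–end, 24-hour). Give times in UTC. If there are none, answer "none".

none

Ulrich → UTC: 14:00–15:00, 15:45–19:15, 19:30–21:15.
Zara → UTC: 05:00–06:00, 06:15–10:30.
Grace → UTC: 02:00–04:00, 05:00–05:15, 08:30–09:45.
Carlos → UTC: 05:00–09:15, 13:30–13:45.
Diego → UTC: 08:45–09:30, 10:00–10:45, 12:00–16:00.
Ravi → UTC: 02:00–03:00, 05:15–05:45, 06:00–06:15, 07:45–09:00.
Ulrich ∩ Zara: (none).
Ulrich ∩ Zara ∩ Grace: (none).
Ulrich ∩ Zara ∩ Grace ∩ Carlos: (none).
Ulrich ∩ Zara ∩ Grace ∩ Carlos ∩ Diego: (none).
Ulrich ∩ Zara ∩ Grace ∩ Carlos ∩ Diego ∩ Ravi: (none).
Windows ≥ 45 min: (none).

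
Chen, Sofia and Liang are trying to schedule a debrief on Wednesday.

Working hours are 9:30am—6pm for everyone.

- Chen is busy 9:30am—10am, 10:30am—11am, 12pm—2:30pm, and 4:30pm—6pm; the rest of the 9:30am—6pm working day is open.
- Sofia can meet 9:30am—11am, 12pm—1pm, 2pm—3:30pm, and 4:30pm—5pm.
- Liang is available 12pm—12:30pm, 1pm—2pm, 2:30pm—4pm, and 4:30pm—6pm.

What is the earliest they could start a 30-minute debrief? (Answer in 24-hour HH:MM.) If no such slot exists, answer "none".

14:30

Chen free within 09:30–18:00: 10:00–10:30, 11:00–12:00, 14:30–16:30.
Chen ∩ Sofia: 10:00–10:30, 14:30–15:30.
Chen ∩ Sofia ∩ Liang: 14:30–15:30.
Windows ≥ 30 min: 14:30–15:30.
Earliest such window starts at 14:30.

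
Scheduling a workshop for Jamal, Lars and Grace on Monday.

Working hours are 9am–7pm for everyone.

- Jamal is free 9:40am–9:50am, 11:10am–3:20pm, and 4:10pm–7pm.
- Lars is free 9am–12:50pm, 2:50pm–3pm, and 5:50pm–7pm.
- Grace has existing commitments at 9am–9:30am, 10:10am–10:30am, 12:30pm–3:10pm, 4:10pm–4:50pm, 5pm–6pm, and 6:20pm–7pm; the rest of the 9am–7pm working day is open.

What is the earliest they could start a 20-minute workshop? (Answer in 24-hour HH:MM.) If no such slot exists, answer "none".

11:10

Grace free within 09:00–19:00: 09:30–10:10, 10:30–12:30, 15:10–16:10, 16:50–17:00, 18:00–18:20.
Jamal ∩ Lars: 09:40–09:50, 11:10–12:50, 14:50–15:00, 17:50–19:00.
Jamal ∩ Lars ∩ Grace: 09:40–09:50, 11:10–12:30, 18:00–18:20.
Windows ≥ 20 min: 11:10–12:30, 18:00–18:20.
Earliest such window starts at 11:10.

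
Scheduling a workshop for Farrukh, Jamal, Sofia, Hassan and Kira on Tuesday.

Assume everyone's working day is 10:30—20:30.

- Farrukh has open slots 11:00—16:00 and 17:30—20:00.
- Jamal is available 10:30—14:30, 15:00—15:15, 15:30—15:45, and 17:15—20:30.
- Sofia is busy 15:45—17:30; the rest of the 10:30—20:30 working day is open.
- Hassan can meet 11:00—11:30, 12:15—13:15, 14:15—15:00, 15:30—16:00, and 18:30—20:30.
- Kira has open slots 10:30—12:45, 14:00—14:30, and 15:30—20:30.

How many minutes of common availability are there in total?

180 minutes

Sofia free within 10:30–20:30: 10:30–15:45, 17:30–20:30.
Farrukh ∩ Jamal: 11:00–14:30, 15:00–15:15, 15:30–15:45, 17:30–20:00.
Farrukh ∩ Jamal ∩ Sofia: 11:00–14:30, 15:00–15:15, 15:30–15:45, 17:30–20:00.
Farrukh ∩ Jamal ∩ Sofia ∩ Hassan: 11:00–11:30, 12:15–13:15, 14:15–14:30, 15:30–15:45, 18:30–20:00.
Farrukh ∩ Jamal ∩ Sofia ∩ Hassan ∩ Kira: 11:00–11:30, 12:15–12:45, 14:15–14:30, 15:30–15:45, 18:30–20:00.
Total common minutes: 30 + 30 + 15 + 15 + 90 = 180.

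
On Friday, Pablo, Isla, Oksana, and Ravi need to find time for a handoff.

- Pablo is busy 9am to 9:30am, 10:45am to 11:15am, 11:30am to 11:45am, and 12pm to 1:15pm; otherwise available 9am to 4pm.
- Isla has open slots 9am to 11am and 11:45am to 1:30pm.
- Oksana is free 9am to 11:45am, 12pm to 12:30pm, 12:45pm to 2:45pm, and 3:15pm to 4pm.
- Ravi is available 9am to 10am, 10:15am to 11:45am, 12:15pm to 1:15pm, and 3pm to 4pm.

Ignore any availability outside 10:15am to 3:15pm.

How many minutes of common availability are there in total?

Pablo free within 09:00–16:00: 09:30–10:45, 11:15–11:30, 11:45–12:00, 13:15–16:00.
Pablo ∩ Isla: 09:30–10:45, 11:45–12:00, 13:15–13:30.
Pablo ∩ Isla ∩ Oksana: 09:30–10:45, 13:15–13:30.
Pablo ∩ Isla ∩ Oksana ∩ Ravi: 09:30–10:00, 10:15–10:45.
Restricted to 10:15–15:15: 10:15–10:45.
Total common minutes: 30.

30 minutes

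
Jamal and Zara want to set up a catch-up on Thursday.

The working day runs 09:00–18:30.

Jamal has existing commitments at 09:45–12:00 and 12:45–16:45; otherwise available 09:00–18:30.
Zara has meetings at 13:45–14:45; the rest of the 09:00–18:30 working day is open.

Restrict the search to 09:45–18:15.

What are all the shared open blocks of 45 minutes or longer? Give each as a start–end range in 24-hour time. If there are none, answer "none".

Jamal free within 09:00–18:30: 09:00–09:45, 12:00–12:45, 16:45–18:30.
Zara free within 09:00–18:30: 09:00–13:45, 14:45–18:30.
Jamal ∩ Zara: 09:00–09:45, 12:00–12:45, 16:45–18:30.
Restricted to 09:45–18:15: 12:00–12:45, 16:45–18:15.
Windows ≥ 45 min: 12:00–12:45, 16:45–18:15.

12:00–12:45, 16:45–18:15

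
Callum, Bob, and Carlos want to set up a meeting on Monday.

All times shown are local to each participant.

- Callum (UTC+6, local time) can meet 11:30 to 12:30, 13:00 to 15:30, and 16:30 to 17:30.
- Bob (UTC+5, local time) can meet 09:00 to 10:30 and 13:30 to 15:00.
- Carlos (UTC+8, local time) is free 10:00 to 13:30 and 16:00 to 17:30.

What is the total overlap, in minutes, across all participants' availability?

60 minutes

Callum → UTC: 05:30–06:30, 07:00–09:30, 10:30–11:30.
Bob → UTC: 04:00–05:30, 08:30–10:00.
Carlos → UTC: 02:00–05:30, 08:00–09:30.
Callum ∩ Bob: 08:30–09:30.
Callum ∩ Bob ∩ Carlos: 08:30–09:30.
Total common minutes: 60.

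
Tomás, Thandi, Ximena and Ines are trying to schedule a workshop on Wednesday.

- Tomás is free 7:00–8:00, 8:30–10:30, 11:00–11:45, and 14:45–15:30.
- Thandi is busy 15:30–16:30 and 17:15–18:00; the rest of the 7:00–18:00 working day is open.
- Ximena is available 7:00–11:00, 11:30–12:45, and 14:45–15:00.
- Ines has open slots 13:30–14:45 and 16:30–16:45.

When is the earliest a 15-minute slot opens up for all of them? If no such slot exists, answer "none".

Thandi free within 07:00–18:00: 07:00–15:30, 16:30–17:15.
Tomás ∩ Thandi: 07:00–08:00, 08:30–10:30, 11:00–11:45, 14:45–15:30.
Tomás ∩ Thandi ∩ Ximena: 07:00–08:00, 08:30–10:30, 11:30–11:45, 14:45–15:00.
Tomás ∩ Thandi ∩ Ximena ∩ Ines: (none).
Windows ≥ 15 min: (none).

none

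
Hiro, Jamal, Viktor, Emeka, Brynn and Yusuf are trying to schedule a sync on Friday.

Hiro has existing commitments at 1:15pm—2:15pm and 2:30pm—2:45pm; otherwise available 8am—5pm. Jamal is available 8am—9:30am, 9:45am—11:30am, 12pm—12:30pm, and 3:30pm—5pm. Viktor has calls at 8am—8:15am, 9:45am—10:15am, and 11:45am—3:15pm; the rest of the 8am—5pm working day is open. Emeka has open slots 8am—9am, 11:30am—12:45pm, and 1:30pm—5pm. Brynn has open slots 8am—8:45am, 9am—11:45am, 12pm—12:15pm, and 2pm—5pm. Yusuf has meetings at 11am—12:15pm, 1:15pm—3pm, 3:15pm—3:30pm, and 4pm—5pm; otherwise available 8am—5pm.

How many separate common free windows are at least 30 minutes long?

Hiro free within 08:00–17:00: 08:00–13:15, 14:15–14:30, 14:45–17:00.
Viktor free within 08:00–17:00: 08:15–09:45, 10:15–11:45, 15:15–17:00.
Yusuf free within 08:00–17:00: 08:00–11:00, 12:15–13:15, 15:00–15:15, 15:30–16:00.
Hiro ∩ Jamal: 08:00–09:30, 09:45–11:30, 12:00–12:30, 15:30–17:00.
Hiro ∩ Jamal ∩ Viktor: 08:15–09:30, 10:15–11:30, 15:30–17:00.
Hiro ∩ Jamal ∩ Viktor ∩ Emeka: 08:15–09:00, 15:30–17:00.
Hiro ∩ Jamal ∩ Viktor ∩ Emeka ∩ Brynn: 08:15–08:45, 15:30–17:00.
Hiro ∩ Jamal ∩ Viktor ∩ Emeka ∩ Brynn ∩ Yusuf: 08:15–08:45, 15:30–16:00.
Windows ≥ 30 min: 08:15–08:45, 15:30–16:00.
That's 2 windows.

2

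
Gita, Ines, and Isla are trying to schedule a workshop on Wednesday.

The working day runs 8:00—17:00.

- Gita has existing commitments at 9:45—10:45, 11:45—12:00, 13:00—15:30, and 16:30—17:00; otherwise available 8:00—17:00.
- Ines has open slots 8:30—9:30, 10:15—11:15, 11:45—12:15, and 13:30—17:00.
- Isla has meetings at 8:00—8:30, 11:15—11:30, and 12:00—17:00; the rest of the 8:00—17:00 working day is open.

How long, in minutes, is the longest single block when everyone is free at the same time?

60 minutes

Gita free within 08:00–17:00: 08:00–09:45, 10:45–11:45, 12:00–13:00, 15:30–16:30.
Isla free within 08:00–17:00: 08:30–11:15, 11:30–12:00.
Gita ∩ Ines: 08:30–09:30, 10:45–11:15, 12:00–12:15, 15:30–16:30.
Gita ∩ Ines ∩ Isla: 08:30–09:30, 10:45–11:15.
Common window lengths: 60, 30 min; longest is 60.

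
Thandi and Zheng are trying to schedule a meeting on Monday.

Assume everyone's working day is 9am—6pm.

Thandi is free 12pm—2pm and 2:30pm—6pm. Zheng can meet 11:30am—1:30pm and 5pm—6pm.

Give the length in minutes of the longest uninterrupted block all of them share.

90 minutes

Thandi ∩ Zheng: 12:00–13:30, 17:00–18:00.
Common window lengths: 90, 60 min; longest is 90.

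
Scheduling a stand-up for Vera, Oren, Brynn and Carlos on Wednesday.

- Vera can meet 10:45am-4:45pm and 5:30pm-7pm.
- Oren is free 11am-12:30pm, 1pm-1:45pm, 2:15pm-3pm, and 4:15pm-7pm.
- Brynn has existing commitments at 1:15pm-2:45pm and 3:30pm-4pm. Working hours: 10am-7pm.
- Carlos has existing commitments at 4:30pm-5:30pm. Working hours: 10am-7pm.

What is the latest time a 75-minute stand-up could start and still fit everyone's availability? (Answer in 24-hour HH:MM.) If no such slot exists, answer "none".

Brynn free within 10:00–19:00: 10:00–13:15, 14:45–15:30, 16:00–19:00.
Carlos free within 10:00–19:00: 10:00–16:30, 17:30–19:00.
Vera ∩ Oren: 11:00–12:30, 13:00–13:45, 14:15–15:00, 16:15–16:45, 17:30–19:00.
Vera ∩ Oren ∩ Brynn: 11:00–12:30, 13:00–13:15, 14:45–15:00, 16:15–16:45, 17:30–19:00.
Vera ∩ Oren ∩ Brynn ∩ Carlos: 11:00–12:30, 13:00–13:15, 14:45–15:00, 16:15–16:30, 17:30–19:00.
Windows ≥ 75 min: 11:00–12:30, 17:30–19:00.
Latest start in the last window 17:30–19:00 is 19:00 − 75 min = 17:45.

17:45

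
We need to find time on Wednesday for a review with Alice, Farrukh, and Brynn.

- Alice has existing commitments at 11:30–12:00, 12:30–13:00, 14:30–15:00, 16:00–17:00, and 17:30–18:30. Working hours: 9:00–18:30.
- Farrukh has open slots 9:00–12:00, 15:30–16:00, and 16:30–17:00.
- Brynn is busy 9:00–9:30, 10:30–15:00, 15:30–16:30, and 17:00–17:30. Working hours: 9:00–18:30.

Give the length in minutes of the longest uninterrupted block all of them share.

60 minutes

Alice free within 09:00–18:30: 09:00–11:30, 12:00–12:30, 13:00–14:30, 15:00–16:00, 17:00–17:30.
Brynn free within 09:00–18:30: 09:30–10:30, 15:00–15:30, 16:30–17:00, 17:30–18:30.
Alice ∩ Farrukh: 09:00–11:30, 15:30–16:00.
Alice ∩ Farrukh ∩ Brynn: 09:30–10:30.
Single common window of 60 minutes.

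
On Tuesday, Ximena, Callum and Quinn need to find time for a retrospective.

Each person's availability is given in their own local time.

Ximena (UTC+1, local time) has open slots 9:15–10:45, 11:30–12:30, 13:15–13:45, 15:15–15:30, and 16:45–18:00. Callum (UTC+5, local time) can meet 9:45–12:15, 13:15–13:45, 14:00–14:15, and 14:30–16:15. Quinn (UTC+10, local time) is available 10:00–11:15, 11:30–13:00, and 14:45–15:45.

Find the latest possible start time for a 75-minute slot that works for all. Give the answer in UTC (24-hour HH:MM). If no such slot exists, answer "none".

none

Ximena → UTC: 08:15–09:45, 10:30–11:30, 12:15–12:45, 14:15–14:30, 15:45–17:00.
Callum → UTC: 04:45–07:15, 08:15–08:45, 09:00–09:15, 09:30–11:15.
Quinn → UTC: 00:00–01:15, 01:30–03:00, 04:45–05:45.
Ximena ∩ Callum: 08:15–08:45, 09:00–09:15, 09:30–09:45, 10:30–11:15.
Ximena ∩ Callum ∩ Quinn: (none).
Windows ≥ 75 min: (none).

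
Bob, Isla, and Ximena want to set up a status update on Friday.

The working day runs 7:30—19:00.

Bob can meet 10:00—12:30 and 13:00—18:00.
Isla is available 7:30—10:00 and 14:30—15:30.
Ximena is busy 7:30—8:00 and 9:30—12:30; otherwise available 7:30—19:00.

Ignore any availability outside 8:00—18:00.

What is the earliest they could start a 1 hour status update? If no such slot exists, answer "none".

Ximena free within 07:30–19:00: 08:00–09:30, 12:30–19:00.
Bob ∩ Isla: 14:30–15:30.
Bob ∩ Isla ∩ Ximena: 14:30–15:30.
Restricted to 08:00–18:00: 14:30–15:30.
Windows ≥ 60 min: 14:30–15:30.
Earliest such window starts at 14:30.

14:30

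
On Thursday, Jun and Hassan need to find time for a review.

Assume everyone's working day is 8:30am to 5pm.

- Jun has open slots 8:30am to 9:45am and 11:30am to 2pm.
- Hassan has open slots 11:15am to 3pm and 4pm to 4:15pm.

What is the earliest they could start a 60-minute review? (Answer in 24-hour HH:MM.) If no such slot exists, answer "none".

Jun ∩ Hassan: 11:30–14:00.
Windows ≥ 60 min: 11:30–14:00.
Earliest such window starts at 11:30.

11:30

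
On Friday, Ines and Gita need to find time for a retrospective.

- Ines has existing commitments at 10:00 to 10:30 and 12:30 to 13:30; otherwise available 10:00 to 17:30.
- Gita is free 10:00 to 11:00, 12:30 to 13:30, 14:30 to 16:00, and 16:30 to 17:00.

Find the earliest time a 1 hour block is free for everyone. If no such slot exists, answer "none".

Ines free within 10:00–17:30: 10:30–12:30, 13:30–17:30.
Ines ∩ Gita: 10:30–11:00, 14:30–16:00, 16:30–17:00.
Windows ≥ 60 min: 14:30–16:00.
Earliest such window starts at 14:30.

14:30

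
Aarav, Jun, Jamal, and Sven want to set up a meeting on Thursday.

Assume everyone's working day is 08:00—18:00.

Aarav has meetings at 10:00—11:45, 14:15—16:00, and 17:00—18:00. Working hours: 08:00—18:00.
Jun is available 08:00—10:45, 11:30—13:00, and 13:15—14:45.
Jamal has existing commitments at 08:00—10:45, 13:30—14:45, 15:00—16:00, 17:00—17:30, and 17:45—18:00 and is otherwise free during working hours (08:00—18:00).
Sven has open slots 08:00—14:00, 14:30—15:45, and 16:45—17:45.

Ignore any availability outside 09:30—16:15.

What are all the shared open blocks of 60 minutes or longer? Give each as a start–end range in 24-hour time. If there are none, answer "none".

11:45–13:00

Aarav free within 08:00–18:00: 08:00–10:00, 11:45–14:15, 16:00–17:00.
Jamal free within 08:00–18:00: 10:45–13:30, 14:45–15:00, 16:00–17:00, 17:30–17:45.
Aarav ∩ Jun: 08:00–10:00, 11:45–13:00, 13:15–14:15.
Aarav ∩ Jun ∩ Jamal: 11:45–13:00, 13:15–13:30.
Aarav ∩ Jun ∩ Jamal ∩ Sven: 11:45–13:00, 13:15–13:30.
Restricted to 09:30–16:15: 11:45–13:00, 13:15–13:30.
Windows ≥ 60 min: 11:45–13:00.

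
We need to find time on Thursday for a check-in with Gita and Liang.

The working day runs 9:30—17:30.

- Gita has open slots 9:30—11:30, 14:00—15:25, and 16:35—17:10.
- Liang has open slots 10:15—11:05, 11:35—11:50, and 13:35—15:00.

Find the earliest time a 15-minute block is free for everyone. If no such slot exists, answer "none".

Gita ∩ Liang: 10:15–11:05, 14:00–15:00.
Windows ≥ 15 min: 10:15–11:05, 14:00–15:00.
Earliest such window starts at 10:15.

10:15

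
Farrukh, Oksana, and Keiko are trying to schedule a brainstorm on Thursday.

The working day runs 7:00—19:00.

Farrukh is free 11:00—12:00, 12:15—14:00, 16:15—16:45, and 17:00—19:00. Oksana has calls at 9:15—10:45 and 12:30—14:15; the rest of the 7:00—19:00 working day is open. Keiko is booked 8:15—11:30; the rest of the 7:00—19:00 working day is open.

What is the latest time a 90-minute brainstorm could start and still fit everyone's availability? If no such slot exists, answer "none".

17:30

Oksana free within 07:00–19:00: 07:00–09:15, 10:45–12:30, 14:15–19:00.
Keiko free within 07:00–19:00: 07:00–08:15, 11:30–19:00.
Farrukh ∩ Oksana: 11:00–12:00, 12:15–12:30, 16:15–16:45, 17:00–19:00.
Farrukh ∩ Oksana ∩ Keiko: 11:30–12:00, 12:15–12:30, 16:15–16:45, 17:00–19:00.
Windows ≥ 90 min: 17:00–19:00.
Latest start in the last window 17:00–19:00 is 19:00 − 90 min = 17:30.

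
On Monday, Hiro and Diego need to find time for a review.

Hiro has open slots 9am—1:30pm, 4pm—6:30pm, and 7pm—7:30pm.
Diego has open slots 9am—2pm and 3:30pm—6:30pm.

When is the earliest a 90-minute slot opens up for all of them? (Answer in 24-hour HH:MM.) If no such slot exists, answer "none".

09:00

Hiro ∩ Diego: 09:00–13:30, 16:00–18:30.
Windows ≥ 90 min: 09:00–13:30, 16:00–18:30.
Earliest such window starts at 09:00.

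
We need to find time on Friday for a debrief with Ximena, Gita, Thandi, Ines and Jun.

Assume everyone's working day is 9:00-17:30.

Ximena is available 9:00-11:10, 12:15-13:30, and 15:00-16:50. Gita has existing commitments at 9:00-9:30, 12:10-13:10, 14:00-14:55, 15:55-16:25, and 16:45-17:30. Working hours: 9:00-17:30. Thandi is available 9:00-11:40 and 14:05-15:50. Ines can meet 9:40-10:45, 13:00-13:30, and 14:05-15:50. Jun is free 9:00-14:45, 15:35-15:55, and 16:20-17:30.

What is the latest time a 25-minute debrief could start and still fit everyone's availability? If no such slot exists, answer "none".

Gita free within 09:00–17:30: 09:30–12:10, 13:10–14:00, 14:55–15:55, 16:25–16:45.
Ximena ∩ Gita: 09:30–11:10, 13:10–13:30, 15:00–15:55, 16:25–16:45.
Ximena ∩ Gita ∩ Thandi: 09:30–11:10, 15:00–15:50.
Ximena ∩ Gita ∩ Thandi ∩ Ines: 09:40–10:45, 15:00–15:50.
Ximena ∩ Gita ∩ Thandi ∩ Ines ∩ Jun: 09:40–10:45, 15:35–15:50.
Windows ≥ 25 min: 09:40–10:45.
Latest start in the last window 09:40–10:45 is 10:45 − 25 min = 10:20.

10:20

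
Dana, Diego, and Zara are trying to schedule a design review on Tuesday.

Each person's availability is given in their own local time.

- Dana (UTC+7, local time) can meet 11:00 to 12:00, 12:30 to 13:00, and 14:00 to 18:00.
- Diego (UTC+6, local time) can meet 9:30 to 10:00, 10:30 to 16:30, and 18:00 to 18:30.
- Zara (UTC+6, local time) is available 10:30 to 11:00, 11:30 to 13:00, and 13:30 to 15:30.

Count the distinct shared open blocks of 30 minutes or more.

3

Dana → UTC: 04:00–05:00, 05:30–06:00, 07:00–11:00.
Diego → UTC: 03:30–04:00, 04:30–10:30, 12:00–12:30.
Zara → UTC: 04:30–05:00, 05:30–07:00, 07:30–09:30.
Dana ∩ Diego: 04:30–05:00, 05:30–06:00, 07:00–10:30.
Dana ∩ Diego ∩ Zara: 04:30–05:00, 05:30–06:00, 07:30–09:30.
Windows ≥ 30 min: 04:30–05:00, 05:30–06:00, 07:30–09:30.
That's 3 windows.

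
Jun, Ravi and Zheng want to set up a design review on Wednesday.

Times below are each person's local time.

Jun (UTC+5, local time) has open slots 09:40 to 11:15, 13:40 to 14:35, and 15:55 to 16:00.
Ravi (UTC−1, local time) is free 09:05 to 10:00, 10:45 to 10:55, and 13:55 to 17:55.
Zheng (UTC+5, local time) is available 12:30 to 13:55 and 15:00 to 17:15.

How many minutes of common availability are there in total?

5 minutes

Jun → UTC: 04:40–06:15, 08:40–09:35, 10:55–11:00.
Ravi → UTC: 10:05–11:00, 11:45–11:55, 14:55–18:55.
Zheng → UTC: 07:30–08:55, 10:00–12:15.
Jun ∩ Ravi: 10:55–11:00.
Jun ∩ Ravi ∩ Zheng: 10:55–11:00.
Total common minutes: 5.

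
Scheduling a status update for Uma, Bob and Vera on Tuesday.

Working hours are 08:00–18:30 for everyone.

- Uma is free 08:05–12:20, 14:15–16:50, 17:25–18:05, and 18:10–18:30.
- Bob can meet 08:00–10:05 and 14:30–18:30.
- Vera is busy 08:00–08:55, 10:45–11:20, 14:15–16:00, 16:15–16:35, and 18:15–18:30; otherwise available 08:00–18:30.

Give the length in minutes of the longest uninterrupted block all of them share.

70 minutes

Vera free within 08:00–18:30: 08:55–10:45, 11:20–14:15, 16:00–16:15, 16:35–18:15.
Uma ∩ Bob: 08:05–10:05, 14:30–16:50, 17:25–18:05, 18:10–18:30.
Uma ∩ Bob ∩ Vera: 08:55–10:05, 16:00–16:15, 16:35–16:50, 17:25–18:05, 18:10–18:15.
Common window lengths: 70, 15, 15, 40, 5 min; longest is 70.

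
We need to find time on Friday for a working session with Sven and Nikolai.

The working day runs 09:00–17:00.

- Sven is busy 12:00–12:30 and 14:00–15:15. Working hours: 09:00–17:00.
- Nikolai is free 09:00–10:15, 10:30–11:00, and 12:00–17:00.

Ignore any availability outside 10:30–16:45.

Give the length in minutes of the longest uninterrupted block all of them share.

90 minutes

Sven free within 09:00–17:00: 09:00–12:00, 12:30–14:00, 15:15–17:00.
Sven ∩ Nikolai: 09:00–10:15, 10:30–11:00, 12:30–14:00, 15:15–17:00.
Restricted to 10:30–16:45: 10:30–11:00, 12:30–14:00, 15:15–16:45.
Common window lengths: 30, 90, 90 min; longest is 90.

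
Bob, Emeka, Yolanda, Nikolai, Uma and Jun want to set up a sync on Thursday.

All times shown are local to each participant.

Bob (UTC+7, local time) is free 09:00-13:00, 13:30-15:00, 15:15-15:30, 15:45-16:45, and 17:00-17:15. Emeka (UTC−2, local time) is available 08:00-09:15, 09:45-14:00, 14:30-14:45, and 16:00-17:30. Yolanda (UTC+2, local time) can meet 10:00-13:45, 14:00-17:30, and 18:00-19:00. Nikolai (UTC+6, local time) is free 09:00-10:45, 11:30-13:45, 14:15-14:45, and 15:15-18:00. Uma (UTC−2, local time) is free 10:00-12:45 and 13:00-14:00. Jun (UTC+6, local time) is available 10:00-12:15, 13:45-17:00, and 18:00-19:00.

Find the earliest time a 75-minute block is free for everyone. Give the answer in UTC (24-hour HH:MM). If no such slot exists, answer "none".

Bob → UTC: 02:00–06:00, 06:30–08:00, 08:15–08:30, 08:45–09:45, 10:00–10:15.
Emeka → UTC: 10:00–11:15, 11:45–16:00, 16:30–16:45, 18:00–19:30.
Yolanda → UTC: 08:00–11:45, 12:00–15:30, 16:00–17:00.
Nikolai → UTC: 03:00–04:45, 05:30–07:45, 08:15–08:45, 09:15–12:00.
Uma → UTC: 12:00–14:45, 15:00–16:00.
Jun → UTC: 04:00–06:15, 07:45–11:00, 12:00–13:00.
Bob ∩ Emeka: 10:00–10:15.
Bob ∩ Emeka ∩ Yolanda: 10:00–10:15.
Bob ∩ Emeka ∩ Yolanda ∩ Nikolai: 10:00–10:15.
Bob ∩ Emeka ∩ Yolanda ∩ Nikolai ∩ Uma: (none).
Bob ∩ Emeka ∩ Yolanda ∩ Nikolai ∩ Uma ∩ Jun: (none).
Windows ≥ 75 min: (none).

none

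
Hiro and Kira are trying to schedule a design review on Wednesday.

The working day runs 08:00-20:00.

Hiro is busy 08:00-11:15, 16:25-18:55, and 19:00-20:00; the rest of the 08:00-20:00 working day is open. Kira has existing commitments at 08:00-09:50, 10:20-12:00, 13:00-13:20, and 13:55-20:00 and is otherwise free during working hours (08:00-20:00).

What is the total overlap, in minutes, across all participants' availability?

Hiro free within 08:00–20:00: 11:15–16:25, 18:55–19:00.
Kira free within 08:00–20:00: 09:50–10:20, 12:00–13:00, 13:20–13:55.
Hiro ∩ Kira: 12:00–13:00, 13:20–13:55.
Total common minutes: 60 + 35 = 95.

95 minutes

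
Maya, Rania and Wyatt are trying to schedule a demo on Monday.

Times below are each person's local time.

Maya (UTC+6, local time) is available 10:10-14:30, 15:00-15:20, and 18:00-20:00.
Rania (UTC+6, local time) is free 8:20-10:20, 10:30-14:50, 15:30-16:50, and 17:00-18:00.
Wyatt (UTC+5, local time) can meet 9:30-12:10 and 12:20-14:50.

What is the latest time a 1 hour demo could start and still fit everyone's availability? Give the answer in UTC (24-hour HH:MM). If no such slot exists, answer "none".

Maya → UTC: 04:10–08:30, 09:00–09:20, 12:00–14:00.
Rania → UTC: 02:20–04:20, 04:30–08:50, 09:30–10:50, 11:00–12:00.
Wyatt → UTC: 04:30–07:10, 07:20–09:50.
Maya ∩ Rania: 04:10–04:20, 04:30–08:30.
Maya ∩ Rania ∩ Wyatt: 04:30–07:10, 07:20–08:30.
Windows ≥ 60 min: 04:30–07:10, 07:20–08:30.
Latest start in the last window 07:20–08:30 is 08:30 − 60 min = 07:30.

07:30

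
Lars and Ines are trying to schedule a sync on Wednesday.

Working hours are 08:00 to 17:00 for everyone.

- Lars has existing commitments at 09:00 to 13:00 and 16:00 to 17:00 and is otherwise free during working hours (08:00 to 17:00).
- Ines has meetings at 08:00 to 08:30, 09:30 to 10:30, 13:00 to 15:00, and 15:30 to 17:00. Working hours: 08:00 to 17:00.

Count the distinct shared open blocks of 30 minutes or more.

2

Lars free within 08:00–17:00: 08:00–09:00, 13:00–16:00.
Ines free within 08:00–17:00: 08:30–09:30, 10:30–13:00, 15:00–15:30.
Lars ∩ Ines: 08:30–09:00, 15:00–15:30.
Windows ≥ 30 min: 08:30–09:00, 15:00–15:30.
That's 2 windows.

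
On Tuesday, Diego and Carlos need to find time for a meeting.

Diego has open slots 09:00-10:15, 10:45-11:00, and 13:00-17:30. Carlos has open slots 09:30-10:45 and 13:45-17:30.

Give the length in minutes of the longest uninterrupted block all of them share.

225 minutes

Diego ∩ Carlos: 09:30–10:15, 13:45–17:30.
Common window lengths: 45, 225 min; longest is 225.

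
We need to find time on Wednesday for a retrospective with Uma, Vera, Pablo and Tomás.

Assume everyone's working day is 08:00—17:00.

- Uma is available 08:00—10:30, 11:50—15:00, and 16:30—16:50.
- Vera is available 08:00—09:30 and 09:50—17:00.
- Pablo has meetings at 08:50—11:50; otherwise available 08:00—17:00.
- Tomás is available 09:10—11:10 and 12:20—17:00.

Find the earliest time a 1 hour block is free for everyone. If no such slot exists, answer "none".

Pablo free within 08:00–17:00: 08:00–08:50, 11:50–17:00.
Uma ∩ Vera: 08:00–09:30, 09:50–10:30, 11:50–15:00, 16:30–16:50.
Uma ∩ Vera ∩ Pablo: 08:00–08:50, 11:50–15:00, 16:30–16:50.
Uma ∩ Vera ∩ Pablo ∩ Tomás: 12:20–15:00, 16:30–16:50.
Windows ≥ 60 min: 12:20–15:00.
Earliest such window starts at 12:20.

12:20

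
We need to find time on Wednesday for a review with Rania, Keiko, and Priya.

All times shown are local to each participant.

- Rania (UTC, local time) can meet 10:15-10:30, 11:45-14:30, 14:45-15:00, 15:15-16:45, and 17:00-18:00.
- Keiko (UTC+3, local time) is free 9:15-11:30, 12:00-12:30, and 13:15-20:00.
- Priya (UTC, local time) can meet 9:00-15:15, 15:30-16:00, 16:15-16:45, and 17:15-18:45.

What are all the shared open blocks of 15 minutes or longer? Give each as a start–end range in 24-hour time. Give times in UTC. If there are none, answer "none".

10:15–10:30, 11:45–14:30, 14:45–15:00, 15:30–16:00, 16:15–16:45

Rania → UTC: 10:15–10:30, 11:45–14:30, 14:45–15:00, 15:15–16:45, 17:00–18:00.
Keiko → UTC: 06:15–08:30, 09:00–09:30, 10:15–17:00.
Priya → UTC: 09:00–15:15, 15:30–16:00, 16:15–16:45, 17:15–18:45.
Rania ∩ Keiko: 10:15–10:30, 11:45–14:30, 14:45–15:00, 15:15–16:45.
Rania ∩ Keiko ∩ Priya: 10:15–10:30, 11:45–14:30, 14:45–15:00, 15:30–16:00, 16:15–16:45.
Windows ≥ 15 min: 10:15–10:30, 11:45–14:30, 14:45–15:00, 15:30–16:00, 16:15–16:45.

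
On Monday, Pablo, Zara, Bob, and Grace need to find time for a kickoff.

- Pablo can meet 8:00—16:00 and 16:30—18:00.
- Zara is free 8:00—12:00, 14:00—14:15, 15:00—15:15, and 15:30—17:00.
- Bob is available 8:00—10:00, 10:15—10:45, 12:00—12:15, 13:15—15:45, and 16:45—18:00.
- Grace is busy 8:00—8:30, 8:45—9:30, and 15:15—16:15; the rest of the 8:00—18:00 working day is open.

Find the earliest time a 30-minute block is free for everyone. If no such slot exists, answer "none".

09:30

Grace free within 08:00–18:00: 08:30–08:45, 09:30–15:15, 16:15–18:00.
Pablo ∩ Zara: 08:00–12:00, 14:00–14:15, 15:00–15:15, 15:30–16:00, 16:30–17:00.
Pablo ∩ Zara ∩ Bob: 08:00–10:00, 10:15–10:45, 14:00–14:15, 15:00–15:15, 15:30–15:45, 16:45–17:00.
Pablo ∩ Zara ∩ Bob ∩ Grace: 08:30–08:45, 09:30–10:00, 10:15–10:45, 14:00–14:15, 15:00–15:15, 16:45–17:00.
Windows ≥ 30 min: 09:30–10:00, 10:15–10:45.
Earliest such window starts at 09:30.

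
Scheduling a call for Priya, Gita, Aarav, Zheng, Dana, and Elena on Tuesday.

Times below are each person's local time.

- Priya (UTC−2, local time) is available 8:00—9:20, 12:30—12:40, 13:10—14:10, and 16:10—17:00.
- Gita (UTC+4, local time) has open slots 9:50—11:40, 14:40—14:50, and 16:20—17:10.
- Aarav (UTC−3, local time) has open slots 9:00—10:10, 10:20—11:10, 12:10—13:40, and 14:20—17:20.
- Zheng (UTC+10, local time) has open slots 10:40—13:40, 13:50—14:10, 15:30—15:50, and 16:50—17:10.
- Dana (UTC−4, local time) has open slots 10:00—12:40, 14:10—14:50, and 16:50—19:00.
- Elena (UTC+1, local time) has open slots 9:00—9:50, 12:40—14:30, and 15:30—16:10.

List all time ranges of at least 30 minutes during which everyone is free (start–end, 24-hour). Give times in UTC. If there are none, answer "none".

none

Priya → UTC: 10:00–11:20, 14:30–14:40, 15:10–16:10, 18:10–19:00.
Gita → UTC: 05:50–07:40, 10:40–10:50, 12:20–13:10.
Aarav → UTC: 12:00–13:10, 13:20–14:10, 15:10–16:40, 17:20–20:20.
Zheng → UTC: 00:40–03:40, 03:50–04:10, 05:30–05:50, 06:50–07:10.
Dana → UTC: 14:00–16:40, 18:10–18:50, 20:50–23:00.
Elena → UTC: 08:00–08:50, 11:40–13:30, 14:30–15:10.
Priya ∩ Gita: 10:40–10:50.
Priya ∩ Gita ∩ Aarav: (none).
Priya ∩ Gita ∩ Aarav ∩ Zheng: (none).
Priya ∩ Gita ∩ Aarav ∩ Zheng ∩ Dana: (none).
Priya ∩ Gita ∩ Aarav ∩ Zheng ∩ Dana ∩ Elena: (none).
Windows ≥ 30 min: (none).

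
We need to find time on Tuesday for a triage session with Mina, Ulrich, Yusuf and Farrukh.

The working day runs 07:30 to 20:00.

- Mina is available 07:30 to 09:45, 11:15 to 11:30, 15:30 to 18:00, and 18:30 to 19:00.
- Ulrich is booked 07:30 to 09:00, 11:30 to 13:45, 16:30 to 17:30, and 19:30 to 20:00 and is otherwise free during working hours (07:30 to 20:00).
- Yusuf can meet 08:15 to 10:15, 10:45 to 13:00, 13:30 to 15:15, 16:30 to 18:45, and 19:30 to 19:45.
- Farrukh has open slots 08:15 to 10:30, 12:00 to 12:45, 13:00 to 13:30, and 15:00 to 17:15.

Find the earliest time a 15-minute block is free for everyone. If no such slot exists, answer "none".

Ulrich free within 07:30–20:00: 09:00–11:30, 13:45–16:30, 17:30–19:30.
Mina ∩ Ulrich: 09:00–09:45, 11:15–11:30, 15:30–16:30, 17:30–18:00, 18:30–19:00.
Mina ∩ Ulrich ∩ Yusuf: 09:00–09:45, 11:15–11:30, 17:30–18:00, 18:30–18:45.
Mina ∩ Ulrich ∩ Yusuf ∩ Farrukh: 09:00–09:45.
Windows ≥ 15 min: 09:00–09:45.
Earliest such window starts at 09:00.

09:00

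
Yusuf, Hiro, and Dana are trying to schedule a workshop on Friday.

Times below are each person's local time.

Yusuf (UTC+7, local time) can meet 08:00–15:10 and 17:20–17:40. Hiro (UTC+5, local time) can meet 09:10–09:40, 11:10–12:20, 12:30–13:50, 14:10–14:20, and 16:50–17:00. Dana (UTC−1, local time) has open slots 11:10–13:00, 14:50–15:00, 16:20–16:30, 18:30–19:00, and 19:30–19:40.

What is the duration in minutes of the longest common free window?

Yusuf → UTC: 01:00–08:10, 10:20–10:40.
Hiro → UTC: 04:10–04:40, 06:10–07:20, 07:30–08:50, 09:10–09:20, 11:50–12:00.
Dana → UTC: 12:10–14:00, 15:50–16:00, 17:20–17:30, 19:30–20:00, 20:30–20:40.
Yusuf ∩ Hiro: 04:10–04:40, 06:10–07:20, 07:30–08:10.
Yusuf ∩ Hiro ∩ Dana: (none).
No common window.

0 minutes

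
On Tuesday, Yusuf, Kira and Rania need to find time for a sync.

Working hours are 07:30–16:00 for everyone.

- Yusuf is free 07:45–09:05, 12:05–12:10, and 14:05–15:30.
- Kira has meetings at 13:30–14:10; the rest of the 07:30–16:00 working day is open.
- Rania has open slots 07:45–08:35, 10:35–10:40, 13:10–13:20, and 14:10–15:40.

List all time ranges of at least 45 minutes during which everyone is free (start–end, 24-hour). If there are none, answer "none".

07:45–08:35, 14:10–15:30

Kira free within 07:30–16:00: 07:30–13:30, 14:10–16:00.
Yusuf ∩ Kira: 07:45–09:05, 12:05–12:10, 14:10–15:30.
Yusuf ∩ Kira ∩ Rania: 07:45–08:35, 14:10–15:30.
Windows ≥ 45 min: 07:45–08:35, 14:10–15:30.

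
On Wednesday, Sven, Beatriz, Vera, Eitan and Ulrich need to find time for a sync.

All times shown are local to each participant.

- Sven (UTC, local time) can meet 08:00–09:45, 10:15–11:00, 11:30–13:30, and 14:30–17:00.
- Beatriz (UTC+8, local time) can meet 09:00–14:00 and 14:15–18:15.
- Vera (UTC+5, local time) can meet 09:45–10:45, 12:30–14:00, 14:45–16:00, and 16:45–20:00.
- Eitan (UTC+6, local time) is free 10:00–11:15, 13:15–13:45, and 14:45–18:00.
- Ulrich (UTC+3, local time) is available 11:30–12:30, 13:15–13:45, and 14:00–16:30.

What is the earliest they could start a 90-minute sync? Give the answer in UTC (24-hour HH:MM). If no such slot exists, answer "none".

none

Sven → UTC: 08:00–09:45, 10:15–11:00, 11:30–13:30, 14:30–17:00.
Beatriz → UTC: 01:00–06:00, 06:15–10:15.
Vera → UTC: 04:45–05:45, 07:30–09:00, 09:45–11:00, 11:45–15:00.
Eitan → UTC: 04:00–05:15, 07:15–07:45, 08:45–12:00.
Ulrich → UTC: 08:30–09:30, 10:15–10:45, 11:00–13:30.
Sven ∩ Beatriz: 08:00–09:45.
Sven ∩ Beatriz ∩ Vera: 08:00–09:00.
Sven ∩ Beatriz ∩ Vera ∩ Eitan: 08:45–09:00.
Sven ∩ Beatriz ∩ Vera ∩ Eitan ∩ Ulrich: 08:45–09:00.
Windows ≥ 90 min: (none).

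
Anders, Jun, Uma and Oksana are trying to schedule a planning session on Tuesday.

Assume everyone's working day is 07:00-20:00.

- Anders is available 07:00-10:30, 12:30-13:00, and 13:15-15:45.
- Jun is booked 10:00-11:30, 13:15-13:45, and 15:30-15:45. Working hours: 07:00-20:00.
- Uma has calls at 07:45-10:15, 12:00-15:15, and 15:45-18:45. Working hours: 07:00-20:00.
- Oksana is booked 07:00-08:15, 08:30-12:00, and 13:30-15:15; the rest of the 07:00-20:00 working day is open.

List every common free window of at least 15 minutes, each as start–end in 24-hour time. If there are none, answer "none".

Jun free within 07:00–20:00: 07:00–10:00, 11:30–13:15, 13:45–15:30, 15:45–20:00.
Uma free within 07:00–20:00: 07:00–07:45, 10:15–12:00, 15:15–15:45, 18:45–20:00.
Oksana free within 07:00–20:00: 08:15–08:30, 12:00–13:30, 15:15–20:00.
Anders ∩ Jun: 07:00–10:00, 12:30–13:00, 13:45–15:30.
Anders ∩ Jun ∩ Uma: 07:00–07:45, 15:15–15:30.
Anders ∩ Jun ∩ Uma ∩ Oksana: 15:15–15:30.
Windows ≥ 15 min: 15:15–15:30.

15:15–15:30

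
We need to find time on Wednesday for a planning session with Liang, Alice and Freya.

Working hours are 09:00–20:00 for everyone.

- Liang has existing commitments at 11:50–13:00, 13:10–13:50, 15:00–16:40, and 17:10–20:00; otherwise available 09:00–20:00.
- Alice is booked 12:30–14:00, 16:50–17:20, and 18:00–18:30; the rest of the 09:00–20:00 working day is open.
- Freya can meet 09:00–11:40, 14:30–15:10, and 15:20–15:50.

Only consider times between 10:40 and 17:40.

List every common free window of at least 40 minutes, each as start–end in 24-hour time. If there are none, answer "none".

10:40–11:40

Liang free within 09:00–20:00: 09:00–11:50, 13:00–13:10, 13:50–15:00, 16:40–17:10.
Alice free within 09:00–20:00: 09:00–12:30, 14:00–16:50, 17:20–18:00, 18:30–20:00.
Liang ∩ Alice: 09:00–11:50, 14:00–15:00, 16:40–16:50.
Liang ∩ Alice ∩ Freya: 09:00–11:40, 14:30–15:00.
Restricted to 10:40–17:40: 10:40–11:40, 14:30–15:00.
Windows ≥ 40 min: 10:40–11:40.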